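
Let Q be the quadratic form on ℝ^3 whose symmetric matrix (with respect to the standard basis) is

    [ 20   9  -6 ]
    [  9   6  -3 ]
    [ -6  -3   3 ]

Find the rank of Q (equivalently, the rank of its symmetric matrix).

An LDLᵀ factorisation of A has diagonal entries 20, 39/20, 15/13.
So there are 3 positive pivots.
The rank is the number of nonzero pivots: 3.

3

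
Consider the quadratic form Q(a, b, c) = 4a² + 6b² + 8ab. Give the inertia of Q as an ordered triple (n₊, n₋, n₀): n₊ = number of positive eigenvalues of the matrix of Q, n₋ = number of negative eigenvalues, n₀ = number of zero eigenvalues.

(2, 0, 1)

The associated matrix is A = [[4, 4, 0], [4, 6, 0], [0, 0, 0]].
Row-reducing A symmetrically gives the diagonal entries 4, 2, 0.
That gives 2 positive, 1 zero pivots.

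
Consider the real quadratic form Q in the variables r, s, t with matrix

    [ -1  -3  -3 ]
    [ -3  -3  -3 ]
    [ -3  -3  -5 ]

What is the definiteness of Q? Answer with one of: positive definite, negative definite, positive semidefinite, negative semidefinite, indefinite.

indefinite

An LDLᵀ factorisation of A has diagonal entries -1, 6, -2.
Counting signs: 1 positive, 2 negative.
Hence Q is indefinite.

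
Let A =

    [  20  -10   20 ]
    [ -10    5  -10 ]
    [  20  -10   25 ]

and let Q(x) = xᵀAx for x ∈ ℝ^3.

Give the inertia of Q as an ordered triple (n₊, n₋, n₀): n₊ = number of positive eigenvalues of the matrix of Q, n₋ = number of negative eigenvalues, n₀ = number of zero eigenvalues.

(2, 0, 1)

Applying the same elementary operations to the rows and columns of A produces a congruent diagonal matrix with entries 20, 0, 5.
So there are 2 positive, 1 zero pivots.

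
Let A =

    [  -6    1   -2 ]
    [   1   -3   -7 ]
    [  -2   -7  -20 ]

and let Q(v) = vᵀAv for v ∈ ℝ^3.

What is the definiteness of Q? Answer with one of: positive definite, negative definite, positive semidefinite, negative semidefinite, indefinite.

Row-reducing A symmetrically gives the diagonal entries -6, -17/6, -6/17.
Counting signs: 3 negative.
Hence Q is negative definite.

negative definite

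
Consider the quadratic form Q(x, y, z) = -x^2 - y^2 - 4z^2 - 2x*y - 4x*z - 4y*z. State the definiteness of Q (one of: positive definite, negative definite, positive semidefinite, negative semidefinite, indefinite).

negative semidefinite

The symmetric matrix is A = [[-1, -1, -2], [-1, -1, -2], [-2, -2, -4]].
Row-reducing A symmetrically gives the diagonal entries -1, 0, 0.
Counting signs: 1 negative, 2 zero.
Hence Q is negative semidefinite.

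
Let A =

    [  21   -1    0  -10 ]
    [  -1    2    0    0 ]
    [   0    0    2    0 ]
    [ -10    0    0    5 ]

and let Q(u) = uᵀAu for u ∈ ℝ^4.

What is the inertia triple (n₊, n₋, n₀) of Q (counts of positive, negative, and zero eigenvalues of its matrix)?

An LDLᵀ factorisation of A has diagonal entries 21, 41/21, 2, 5/41.
So there are 4 positive pivots.

(4, 0, 0)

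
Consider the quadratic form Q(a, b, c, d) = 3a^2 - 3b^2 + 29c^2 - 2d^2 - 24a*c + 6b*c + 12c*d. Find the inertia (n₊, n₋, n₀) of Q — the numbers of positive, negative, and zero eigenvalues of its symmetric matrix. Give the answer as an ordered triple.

(2, 2, 0)

Write A = [[3, 0, -12, 0], [0, -3, 3, 0], [-12, 3, 29, 6], [0, 0, 6, -2]].
Row-reducing A symmetrically gives the diagonal entries 3, -3, -16, 1/4.
That gives 2 positive, 2 negative pivots.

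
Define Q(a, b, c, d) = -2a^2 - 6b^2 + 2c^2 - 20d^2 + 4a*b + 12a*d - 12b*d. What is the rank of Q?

4

The associated matrix is A = [[-2, 2, 0, 6], [2, -6, 0, -6], [0, 0, 2, 0], [6, -6, 0, -20]].
Row-reducing A symmetrically gives the diagonal entries -2, -4, 2, -2.
So there are 1 positive, 3 negative pivots.
The rank is the number of nonzero pivots: 4.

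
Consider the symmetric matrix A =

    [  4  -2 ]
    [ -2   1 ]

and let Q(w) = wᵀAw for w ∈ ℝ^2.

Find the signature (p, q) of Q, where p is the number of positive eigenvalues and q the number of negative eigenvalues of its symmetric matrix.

Applying the same elementary operations to the rows and columns of A produces a congruent diagonal matrix with entries 4, 0.
That gives 1 positive, 1 zero pivots.

(1, 0)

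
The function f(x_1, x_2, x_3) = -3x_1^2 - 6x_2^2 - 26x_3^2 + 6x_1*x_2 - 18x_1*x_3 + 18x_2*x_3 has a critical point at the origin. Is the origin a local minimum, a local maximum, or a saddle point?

saddle point

The Hessian at the origin is H = [[-6, 6, -18], [6, -12, 18], [-18, 18, -52]].
Applying the same elementary operations to the rows and columns of H produces a congruent diagonal matrix with entries -6, -6, 2.
That gives 1 positive, 2 negative pivots.
H is indefinite, so the origin is a saddle point.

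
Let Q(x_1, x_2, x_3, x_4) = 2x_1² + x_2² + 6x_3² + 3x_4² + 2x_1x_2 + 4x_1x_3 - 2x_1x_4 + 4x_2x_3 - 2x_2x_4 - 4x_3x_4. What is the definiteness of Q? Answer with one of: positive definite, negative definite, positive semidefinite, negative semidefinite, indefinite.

positive definite

Write A = [[2, 1, 2, -1], [1, 1, 2, -1], [2, 2, 6, -2], [-1, -1, -2, 3]].
Applying the same elementary operations to the rows and columns of A produces a congruent diagonal matrix with entries 2, 1/2, 2, 2.
Counting signs: 4 positive.
Hence Q is positive definite.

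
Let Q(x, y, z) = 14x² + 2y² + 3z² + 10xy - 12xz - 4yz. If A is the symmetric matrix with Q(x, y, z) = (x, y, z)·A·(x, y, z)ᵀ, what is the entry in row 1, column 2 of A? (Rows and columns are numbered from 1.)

The coefficient of x·y in Q is 10. For a symmetric A this equals A[1,2] + A[2,1] = 2·A[1,2].
So A[1,2] = 10/2 = 5.

5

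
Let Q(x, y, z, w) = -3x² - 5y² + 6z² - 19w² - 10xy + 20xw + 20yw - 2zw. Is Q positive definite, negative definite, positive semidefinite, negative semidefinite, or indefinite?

indefinite

The associated matrix is A = [[-3, -5, 0, 10], [-5, -5, 0, 10], [0, 0, 6, -1], [10, 10, -1, -19]].
Applying the same elementary operations to the rows and columns of A produces a congruent diagonal matrix with entries -3, 10/3, 6, 5/6.
That gives 3 positive, 1 negative pivots.
Hence Q is indefinite.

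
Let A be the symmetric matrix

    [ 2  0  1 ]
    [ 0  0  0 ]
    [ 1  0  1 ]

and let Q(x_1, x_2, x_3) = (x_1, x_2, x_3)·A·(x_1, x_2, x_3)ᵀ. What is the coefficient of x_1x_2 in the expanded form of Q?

0

The coefficient of x_1x_2 is A[1,2] + A[2,1] = 2·0 = 0.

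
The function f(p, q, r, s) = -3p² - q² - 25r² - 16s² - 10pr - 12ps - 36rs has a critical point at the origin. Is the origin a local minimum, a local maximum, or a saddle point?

local maximum

The Hessian at the origin is H = [[-6, 0, -10, -12], [0, -2, 0, 0], [-10, 0, -50, -36], [-12, 0, -36, -32]].
Applying the same elementary operations to the rows and columns of H produces a congruent diagonal matrix with entries -6, -2, -100/3, -8/25.
Counting signs: 4 negative.
H is negative definite, so the origin is a strict local maximum.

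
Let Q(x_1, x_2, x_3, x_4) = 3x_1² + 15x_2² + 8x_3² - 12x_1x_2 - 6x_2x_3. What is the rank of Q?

The associated matrix is A = [[3, -6, 0, 0], [-6, 15, -3, 0], [0, -3, 8, 0], [0, 0, 0, 0]].
Row-reducing A symmetrically gives the diagonal entries 3, 3, 5, 0.
So there are 3 positive, 1 zero pivots.
The rank is the number of nonzero pivots: 3.

3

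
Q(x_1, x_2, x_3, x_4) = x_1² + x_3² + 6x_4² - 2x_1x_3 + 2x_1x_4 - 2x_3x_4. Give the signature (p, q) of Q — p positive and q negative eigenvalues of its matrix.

The associated matrix is A = [[1, 0, -1, 1], [0, 0, 0, 0], [-1, 0, 1, -1], [1, 0, -1, 6]].
Symmetric row and column elimination reduces A to a congruent diagonal form with pivots 1, 0, 0, 5.
Counting signs: 2 positive, 2 zero.

(2, 0)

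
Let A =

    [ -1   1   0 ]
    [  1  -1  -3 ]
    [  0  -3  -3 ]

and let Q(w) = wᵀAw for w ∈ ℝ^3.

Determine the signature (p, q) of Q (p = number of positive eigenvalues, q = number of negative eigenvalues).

By Sylvester's law of inertia any congruent diagonalization of A has 1 positive, 2 negative and 0 zero entries.

(1, 2)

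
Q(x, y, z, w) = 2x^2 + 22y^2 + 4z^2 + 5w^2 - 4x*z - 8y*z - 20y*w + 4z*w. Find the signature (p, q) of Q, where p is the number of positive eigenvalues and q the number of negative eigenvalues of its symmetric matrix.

Write A = [[2, 0, -2, 0], [0, 22, -4, -10], [-2, -4, 4, 2], [0, -10, 2, 5]].
Symmetric row and column elimination reduces A to a congruent diagonal form with pivots 2, 22, 14/11, 3/7.
That gives 4 positive pivots.

(4, 0)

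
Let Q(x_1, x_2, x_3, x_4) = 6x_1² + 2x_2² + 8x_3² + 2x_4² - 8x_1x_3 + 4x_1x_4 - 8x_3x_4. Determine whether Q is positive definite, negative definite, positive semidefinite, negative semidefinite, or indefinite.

Write A = [[6, 0, -4, 2], [0, 2, 0, 0], [-4, 0, 8, -4], [2, 0, -4, 2]].
Applying the same elementary operations to the rows and columns of A produces a congruent diagonal matrix with entries 6, 2, 16/3, 0.
That gives 3 positive, 1 zero pivots.
Hence Q is positive semidefinite.

positive semidefinite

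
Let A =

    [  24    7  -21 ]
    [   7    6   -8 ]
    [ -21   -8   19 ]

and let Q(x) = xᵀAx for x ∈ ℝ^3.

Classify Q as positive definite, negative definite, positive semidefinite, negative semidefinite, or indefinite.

indefinite

Congruent diagonalization of A (simultaneous row and column reduction) yields pivots 24, 95/24, -5/19.
That gives 2 positive, 1 negative pivots.
Hence Q is indefinite.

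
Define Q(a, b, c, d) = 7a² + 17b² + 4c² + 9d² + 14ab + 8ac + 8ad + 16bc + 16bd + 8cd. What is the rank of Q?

4

The associated matrix is A = [[7, 7, 4, 4], [7, 17, 8, 8], [4, 8, 4, 4], [4, 8, 4, 9]].
Congruent diagonalization of A (simultaneous row and column reduction) yields pivots 7, 10, 4/35, 5.
So there are 4 positive pivots.
The rank is the number of nonzero pivots: 4.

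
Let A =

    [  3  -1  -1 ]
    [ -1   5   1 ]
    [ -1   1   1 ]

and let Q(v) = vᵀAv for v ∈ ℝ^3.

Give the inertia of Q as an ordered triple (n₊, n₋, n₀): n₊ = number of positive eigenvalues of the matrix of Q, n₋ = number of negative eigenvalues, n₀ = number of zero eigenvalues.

Symmetric row and column elimination reduces A to a congruent diagonal form with pivots 3, 14/3, 4/7.
Counting signs: 3 positive.

(3, 0, 0)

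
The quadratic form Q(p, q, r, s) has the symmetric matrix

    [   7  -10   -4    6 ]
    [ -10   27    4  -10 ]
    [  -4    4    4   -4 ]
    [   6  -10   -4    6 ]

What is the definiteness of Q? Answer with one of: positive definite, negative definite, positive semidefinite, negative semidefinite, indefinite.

positive definite

Symmetric row and column elimination reduces A to a congruent diagonal form with pivots 7, 89/7, 132/89, 10/33.
Counting signs: 4 positive.
Hence Q is positive definite.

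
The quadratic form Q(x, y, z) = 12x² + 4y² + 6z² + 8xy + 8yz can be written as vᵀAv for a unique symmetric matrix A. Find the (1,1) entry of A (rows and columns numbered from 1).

The coefficient of x² in Q is 12, and that is exactly A[1,1].

12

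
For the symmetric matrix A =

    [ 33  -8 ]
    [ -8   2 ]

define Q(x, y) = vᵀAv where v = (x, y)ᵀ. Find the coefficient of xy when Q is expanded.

-16

The coefficient of xy is A[1,2] + A[2,1] = 2·(-8) = -16.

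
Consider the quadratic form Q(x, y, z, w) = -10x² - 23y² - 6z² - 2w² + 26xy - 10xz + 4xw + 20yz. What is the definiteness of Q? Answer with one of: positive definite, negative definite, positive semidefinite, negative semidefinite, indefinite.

negative definite

The symmetric matrix is A = [[-10, 13, -5, 2], [13, -23, 10, 0], [-5, 10, -6, 0], [2, 0, 0, -2]].
An LDLᵀ factorisation of A has diagonal entries -10, -61/10, -91/61, -30/91.
So there are 4 negative pivots.
Hence Q is negative definite.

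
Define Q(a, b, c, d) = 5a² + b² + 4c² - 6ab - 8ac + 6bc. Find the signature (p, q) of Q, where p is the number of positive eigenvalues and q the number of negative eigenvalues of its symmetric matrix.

(2, 1)

Write A = [[5, -3, -4, 0], [-3, 1, 3, 0], [-4, 3, 4, 0], [0, 0, 0, 0]].
Symmetric row and column elimination reduces A to a congruent diagonal form with pivots 5, -4/5, 5/4, 0.
So there are 2 positive, 1 negative, 1 zero pivots.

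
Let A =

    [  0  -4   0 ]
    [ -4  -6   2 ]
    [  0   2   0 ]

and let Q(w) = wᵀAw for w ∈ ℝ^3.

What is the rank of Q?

2

Row reduction of A gives 2 nonzero rows, so rank A = 2.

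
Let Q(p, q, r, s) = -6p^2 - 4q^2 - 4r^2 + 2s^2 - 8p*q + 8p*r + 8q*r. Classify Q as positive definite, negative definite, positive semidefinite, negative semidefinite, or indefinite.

The associated matrix is A = [[-6, -4, 4, 0], [-4, -4, 4, 0], [4, 4, -4, 0], [0, 0, 0, 2]].
Symmetric row and column elimination reduces A to a congruent diagonal form with pivots -6, -4/3, 0, 2.
So there are 1 positive, 2 negative, 1 zero pivots.
Hence Q is indefinite.

indefinite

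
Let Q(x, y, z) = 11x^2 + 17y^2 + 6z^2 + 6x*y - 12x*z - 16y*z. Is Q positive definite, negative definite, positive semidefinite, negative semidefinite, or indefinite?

The symmetric matrix of Q is A = [[11, 3, -6], [3, 17, -8], [-6, -8, 6]].
Leading principal minors: Δ_1 = 11, Δ_2 = 178, Δ_3 = 40.
All leading principal minors are positive, so by Sylvester's criterion Q is positive definite.

positive definite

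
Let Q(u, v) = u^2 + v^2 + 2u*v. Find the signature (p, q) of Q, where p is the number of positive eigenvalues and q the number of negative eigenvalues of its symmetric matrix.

(1, 0)

The symmetric matrix is A = [[1, 1], [1, 1]].
Row-reducing A symmetrically gives the diagonal entries 1, 0.
So there are 1 positive, 1 zero pivots.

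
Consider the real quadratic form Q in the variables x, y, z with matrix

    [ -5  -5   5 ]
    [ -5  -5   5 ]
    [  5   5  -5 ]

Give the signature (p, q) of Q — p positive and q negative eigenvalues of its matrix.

(0, 1)

Symmetric row and column elimination reduces A to a congruent diagonal form with pivots -5, 0, 0.
That gives 1 negative, 2 zero pivots.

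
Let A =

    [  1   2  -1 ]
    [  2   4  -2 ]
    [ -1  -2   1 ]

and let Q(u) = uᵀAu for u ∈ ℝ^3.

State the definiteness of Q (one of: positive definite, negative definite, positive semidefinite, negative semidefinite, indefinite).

positive semidefinite

Applying the same elementary operations to the rows and columns of A produces a congruent diagonal matrix with entries 1, 0, 0.
That gives 1 positive, 2 zero pivots.
Hence Q is positive semidefinite.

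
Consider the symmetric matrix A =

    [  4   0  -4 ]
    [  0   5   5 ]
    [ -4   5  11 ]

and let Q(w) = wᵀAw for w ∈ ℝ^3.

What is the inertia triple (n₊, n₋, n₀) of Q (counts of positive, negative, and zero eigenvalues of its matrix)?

Symmetric row and column elimination reduces A to a congruent diagonal form with pivots 4, 5, 2.
Counting signs: 3 positive.

(3, 0, 0)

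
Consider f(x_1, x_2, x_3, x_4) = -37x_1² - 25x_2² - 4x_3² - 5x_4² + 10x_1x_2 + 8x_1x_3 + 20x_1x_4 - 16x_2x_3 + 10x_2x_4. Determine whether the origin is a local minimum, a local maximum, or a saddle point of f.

The Hessian at the origin is H = [[-74, 10, 8, 20], [10, -50, -16, 10], [8, -16, -8, 0], [20, 10, 0, -10]].
Applying the same elementary operations to the rows and columns of H produces a congruent diagonal matrix with entries -74, -1800/37, -64/25, -5/48.
Counting signs: 4 negative.
H is negative definite, so the origin is a strict local maximum.

local maximum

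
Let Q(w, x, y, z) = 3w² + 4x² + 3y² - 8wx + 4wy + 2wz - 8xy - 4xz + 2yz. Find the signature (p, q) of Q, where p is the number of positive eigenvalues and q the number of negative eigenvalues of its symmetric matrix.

(2, 2)

Write A = [[3, -4, 2, 1], [-4, 4, -4, -2], [2, -4, 3, 1], [1, -2, 1, 0]].
Row-reducing A symmetrically gives the diagonal entries 3, -4/3, 3, -1/3.
Counting signs: 2 positive, 2 negative.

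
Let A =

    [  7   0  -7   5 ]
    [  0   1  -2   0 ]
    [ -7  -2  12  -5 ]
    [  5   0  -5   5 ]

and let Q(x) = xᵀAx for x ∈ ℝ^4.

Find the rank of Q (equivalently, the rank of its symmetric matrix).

Symmetric row and column elimination reduces A to a congruent diagonal form with pivots 7, 1, 1, 10/7.
That gives 4 positive pivots.
The rank is the number of nonzero pivots: 4.

4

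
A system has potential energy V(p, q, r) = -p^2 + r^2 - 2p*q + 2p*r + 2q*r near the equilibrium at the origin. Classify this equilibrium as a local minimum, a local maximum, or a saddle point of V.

The Hessian at the origin is H = [[-2, -2, 2], [-2, 0, 2], [2, 2, 2]].
An LDLᵀ factorisation of H has diagonal entries -2, 2, 4.
That gives 2 positive, 1 negative pivots.
H is indefinite, so the origin is a saddle point.

saddle point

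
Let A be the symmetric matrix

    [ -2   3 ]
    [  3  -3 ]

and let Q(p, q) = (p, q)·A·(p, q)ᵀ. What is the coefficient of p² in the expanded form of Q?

The coefficient of p² is the diagonal entry A[1,1] = -2.

-2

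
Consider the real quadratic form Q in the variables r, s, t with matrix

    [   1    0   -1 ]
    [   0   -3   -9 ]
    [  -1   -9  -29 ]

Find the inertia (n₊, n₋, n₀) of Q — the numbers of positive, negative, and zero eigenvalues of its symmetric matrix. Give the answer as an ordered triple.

(1, 2, 0)

Applying the same elementary operations to the rows and columns of A produces a congruent diagonal matrix with entries 1, -3, -3.
Counting signs: 1 positive, 2 negative.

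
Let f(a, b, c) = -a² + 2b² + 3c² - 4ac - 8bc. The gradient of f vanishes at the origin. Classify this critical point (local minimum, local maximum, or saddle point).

saddle point

The Hessian at the origin is H = [[-2, 0, -4], [0, 4, -8], [-4, -8, 6]].
An LDLᵀ factorisation of H has diagonal entries -2, 4, -2.
Counting signs: 1 positive, 2 negative.
H is indefinite, so the origin is a saddle point.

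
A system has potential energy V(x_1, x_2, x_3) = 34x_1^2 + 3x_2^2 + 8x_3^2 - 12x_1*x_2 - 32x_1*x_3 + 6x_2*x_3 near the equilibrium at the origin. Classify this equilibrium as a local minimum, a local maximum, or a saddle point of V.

The Hessian at the origin is H = [[68, -12, -32], [-12, 6, 6], [-32, 6, 16]].
Congruent diagonalization of H (simultaneous row and column reduction) yields pivots 68, 66/17, 10/11.
So there are 3 positive pivots.
H is positive definite, so the origin is a strict local minimum.

local minimum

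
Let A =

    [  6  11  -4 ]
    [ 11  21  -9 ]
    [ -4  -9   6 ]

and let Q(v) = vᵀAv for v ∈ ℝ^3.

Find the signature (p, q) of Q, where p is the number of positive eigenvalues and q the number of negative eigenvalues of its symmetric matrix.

(2, 0)

Row-reducing A symmetrically gives the diagonal entries 6, 5/6, 0.
So there are 2 positive, 1 zero pivots.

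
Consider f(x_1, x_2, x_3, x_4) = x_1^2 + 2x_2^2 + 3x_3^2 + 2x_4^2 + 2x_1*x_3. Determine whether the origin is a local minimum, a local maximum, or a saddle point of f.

The Hessian at the origin is H = [[2, 0, 2, 0], [0, 4, 0, 0], [2, 0, 6, 0], [0, 0, 0, 4]].
Congruent diagonalization of H (simultaneous row and column reduction) yields pivots 2, 4, 4, 4.
That gives 4 positive pivots.
H is positive definite, so the origin is a strict local minimum.

local minimum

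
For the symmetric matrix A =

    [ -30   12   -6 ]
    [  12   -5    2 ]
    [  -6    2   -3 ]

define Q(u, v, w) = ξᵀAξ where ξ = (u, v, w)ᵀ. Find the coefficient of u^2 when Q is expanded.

-30

The coefficient of u^2 is the diagonal entry A[1,1] = -30.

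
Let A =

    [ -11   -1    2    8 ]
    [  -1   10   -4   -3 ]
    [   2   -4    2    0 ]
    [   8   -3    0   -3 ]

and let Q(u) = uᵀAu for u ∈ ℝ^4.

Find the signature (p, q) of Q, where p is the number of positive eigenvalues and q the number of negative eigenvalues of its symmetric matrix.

Row-reducing A symmetrically gives the diagonal entries -11, 111/11, 70/111, 10/7.
So there are 3 positive, 1 negative pivots.

(3, 1)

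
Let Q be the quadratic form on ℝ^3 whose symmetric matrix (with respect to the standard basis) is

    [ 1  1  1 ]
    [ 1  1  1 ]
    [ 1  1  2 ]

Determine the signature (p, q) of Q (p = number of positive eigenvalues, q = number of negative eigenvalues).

Congruent diagonalization of A (simultaneous row and column reduction) yields pivots 1, 0, 1.
That gives 2 positive, 1 zero pivots.

(2, 0)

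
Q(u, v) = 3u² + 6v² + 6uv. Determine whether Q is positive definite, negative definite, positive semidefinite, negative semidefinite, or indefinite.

positive definite

The symmetric matrix of Q is [[3, 3], [3, 6]].
For the 2×2 matrix [[3, 3], [3, 6]]: det = 3·6 − (3)² = 9, trace = 9.
det > 0 so both eigenvalues share the sign of the trace; trace = 9 > 0 ⇒ both positive.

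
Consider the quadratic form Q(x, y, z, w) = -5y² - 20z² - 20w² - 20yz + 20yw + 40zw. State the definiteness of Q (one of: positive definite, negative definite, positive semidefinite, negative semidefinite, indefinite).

negative semidefinite

The symmetric matrix is A = [[0, 0, 0, 0], [0, -5, -10, 10], [0, -10, -20, 20], [0, 10, 20, -20]].
Applying the same elementary operations to the rows and columns of A produces a congruent diagonal matrix with entries 0, -5, 0, 0.
Counting signs: 1 negative, 3 zero.
Hence Q is negative semidefinite.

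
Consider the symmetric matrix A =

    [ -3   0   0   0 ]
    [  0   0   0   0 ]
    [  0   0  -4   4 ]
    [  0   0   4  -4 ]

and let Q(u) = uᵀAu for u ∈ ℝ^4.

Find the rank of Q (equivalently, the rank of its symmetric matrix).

Row-reducing A symmetrically gives the diagonal entries -3, 0, -4, 0.
Counting signs: 2 negative, 2 zero.
The rank is the number of nonzero pivots: 2.

2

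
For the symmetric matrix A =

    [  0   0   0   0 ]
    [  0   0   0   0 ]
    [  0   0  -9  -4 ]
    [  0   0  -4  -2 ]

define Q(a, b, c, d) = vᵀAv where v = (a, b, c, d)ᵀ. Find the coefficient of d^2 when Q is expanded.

-2

The coefficient of d^2 is the diagonal entry A[4,4] = -2.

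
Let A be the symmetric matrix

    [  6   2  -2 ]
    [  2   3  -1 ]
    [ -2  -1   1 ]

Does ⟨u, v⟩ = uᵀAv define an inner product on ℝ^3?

Leading principal minors: Δ_1 = 6, Δ_2 = 14, Δ_3 = 4.
All leading principal minors are positive, so by Sylvester's criterion Q is positive definite.
⟨·,·⟩ is an inner product exactly when A is positive definite.

yes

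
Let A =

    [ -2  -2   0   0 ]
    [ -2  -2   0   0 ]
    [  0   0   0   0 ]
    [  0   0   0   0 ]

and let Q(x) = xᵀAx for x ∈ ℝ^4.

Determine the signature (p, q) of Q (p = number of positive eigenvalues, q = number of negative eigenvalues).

Congruent diagonalization of A (simultaneous row and column reduction) yields pivots -2, 0, 0, 0.
Counting signs: 1 negative, 3 zero.

(0, 1)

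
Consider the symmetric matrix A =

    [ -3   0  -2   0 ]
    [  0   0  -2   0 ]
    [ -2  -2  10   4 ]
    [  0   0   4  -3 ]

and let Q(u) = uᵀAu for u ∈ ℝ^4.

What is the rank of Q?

Row reduction of A gives 4 nonzero rows, so rank A = 4.

4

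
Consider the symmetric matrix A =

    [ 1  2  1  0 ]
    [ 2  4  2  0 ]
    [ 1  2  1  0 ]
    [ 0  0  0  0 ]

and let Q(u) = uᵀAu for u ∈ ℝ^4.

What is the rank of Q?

1

Congruent diagonalization of A (simultaneous row and column reduction) yields pivots 1, 0, 0, 0.
That gives 1 positive, 3 zero pivots.
The rank is the number of nonzero pivots: 1.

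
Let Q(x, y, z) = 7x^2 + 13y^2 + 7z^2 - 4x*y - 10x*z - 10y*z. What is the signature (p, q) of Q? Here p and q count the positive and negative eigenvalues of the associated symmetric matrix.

(3, 0)

The symmetric matrix is A = [[7, -2, -5], [-2, 13, -5], [-5, -5, 7]].
Row-reducing A symmetrically gives the diagonal entries 7, 87/7, 3/29.
That gives 3 positive pivots.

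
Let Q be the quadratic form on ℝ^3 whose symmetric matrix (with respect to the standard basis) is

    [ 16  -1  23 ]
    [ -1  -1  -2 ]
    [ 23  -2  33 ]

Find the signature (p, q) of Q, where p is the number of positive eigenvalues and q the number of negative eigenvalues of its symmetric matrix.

An LDLᵀ factorisation of A has diagonal entries 16, -17/16, 4/17.
So there are 2 positive, 1 negative pivots.

(2, 1)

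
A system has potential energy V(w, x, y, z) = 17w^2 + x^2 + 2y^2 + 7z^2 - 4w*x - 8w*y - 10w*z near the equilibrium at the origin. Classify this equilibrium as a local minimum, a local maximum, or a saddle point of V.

local minimum

The Hessian at the origin is H = [[34, -4, -8, -10], [-4, 2, 0, 0], [-8, 0, 4, 0], [-10, 0, 0, 14]].
Row-reducing H symmetrically gives the diagonal entries 34, 26/17, 20/13, 4.
That gives 4 positive pivots.
H is positive definite, so the origin is a strict local minimum.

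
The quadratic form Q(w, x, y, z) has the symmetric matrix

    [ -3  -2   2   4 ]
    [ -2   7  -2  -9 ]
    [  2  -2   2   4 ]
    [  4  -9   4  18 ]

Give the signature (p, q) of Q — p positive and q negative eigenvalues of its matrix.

(3, 1)

Symmetric row and column elimination reduces A to a congruent diagonal form with pivots -3, 25/3, 2, 5.
Counting signs: 3 positive, 1 negative.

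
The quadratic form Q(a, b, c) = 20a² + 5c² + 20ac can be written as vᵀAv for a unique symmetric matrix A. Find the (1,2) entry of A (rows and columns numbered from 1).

0

The coefficient of a·b in Q is 0. For a symmetric A this equals A[1,2] + A[2,1] = 2·A[1,2].
So A[1,2] = 0/2 = 0.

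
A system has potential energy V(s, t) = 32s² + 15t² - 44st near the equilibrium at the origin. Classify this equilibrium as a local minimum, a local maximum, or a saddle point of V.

saddle point

The Hessian at the origin is H = [[64, -44], [-44, 30]].
det H = 64·30 − (-44)² = -16 < 0, so H is indefinite.
Therefore the origin is a saddle point.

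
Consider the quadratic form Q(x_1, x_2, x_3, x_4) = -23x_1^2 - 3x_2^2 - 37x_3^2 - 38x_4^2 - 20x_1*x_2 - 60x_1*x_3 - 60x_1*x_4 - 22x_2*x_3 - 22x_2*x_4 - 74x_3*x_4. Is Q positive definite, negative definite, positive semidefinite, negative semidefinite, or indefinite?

indefinite

The associated matrix is A = [[-23, -10, -30, -30], [-10, -3, -11, -11], [-30, -11, -37, -37], [-30, -11, -37, -38]].
Applying the same elementary operations to the rows and columns of A produces a congruent diagonal matrix with entries -23, 31/23, -30/31, -1.
Counting signs: 1 positive, 3 negative.
Hence Q is indefinite.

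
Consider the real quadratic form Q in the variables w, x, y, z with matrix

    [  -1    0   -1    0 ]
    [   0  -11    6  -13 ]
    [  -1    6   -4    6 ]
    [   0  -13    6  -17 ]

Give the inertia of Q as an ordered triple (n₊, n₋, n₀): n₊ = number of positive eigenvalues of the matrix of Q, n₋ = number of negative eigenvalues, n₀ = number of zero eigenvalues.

Row-reducing A symmetrically gives the diagonal entries -1, -11, 3/11, -6.
So there are 1 positive, 3 negative pivots.

(1, 3, 0)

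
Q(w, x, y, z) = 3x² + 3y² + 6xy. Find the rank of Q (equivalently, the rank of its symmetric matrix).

Write A = [[0, 0, 0, 0], [0, 3, 3, 0], [0, 3, 3, 0], [0, 0, 0, 0]].
Symmetric row and column elimination reduces A to a congruent diagonal form with pivots 0, 3, 0, 0.
That gives 1 positive, 3 zero pivots.
The rank is the number of nonzero pivots: 1.

1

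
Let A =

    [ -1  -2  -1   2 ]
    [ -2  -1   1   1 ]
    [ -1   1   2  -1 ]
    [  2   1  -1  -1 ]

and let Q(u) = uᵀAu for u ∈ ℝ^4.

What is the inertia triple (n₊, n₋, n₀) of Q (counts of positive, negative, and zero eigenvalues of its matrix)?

Row-reducing A symmetrically gives the diagonal entries -1, 3, 0, 0.
That gives 1 positive, 1 negative, 2 zero pivots.

(1, 1, 2)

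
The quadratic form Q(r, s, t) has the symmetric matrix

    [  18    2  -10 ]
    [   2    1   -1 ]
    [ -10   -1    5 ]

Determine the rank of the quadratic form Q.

3

Symmetric row and column elimination reduces A to a congruent diagonal form with pivots 18, 7/9, -4/7.
That gives 2 positive, 1 negative pivots.
The rank is the number of nonzero pivots: 3.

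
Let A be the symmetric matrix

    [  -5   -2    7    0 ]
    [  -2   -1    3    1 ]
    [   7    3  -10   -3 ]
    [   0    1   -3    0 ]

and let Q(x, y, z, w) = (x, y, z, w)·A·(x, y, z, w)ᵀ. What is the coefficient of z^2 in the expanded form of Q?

The coefficient of z^2 is the diagonal entry A[3,3] = -10.

-10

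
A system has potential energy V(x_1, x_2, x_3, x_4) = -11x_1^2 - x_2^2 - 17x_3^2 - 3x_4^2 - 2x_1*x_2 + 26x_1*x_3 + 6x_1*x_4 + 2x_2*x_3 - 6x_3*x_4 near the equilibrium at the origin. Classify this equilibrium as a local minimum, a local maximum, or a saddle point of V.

The Hessian at the origin is H = [[-22, -2, 26, 6], [-2, -2, 2, 0], [26, 2, -34, -6], [6, 0, -6, -6]].
Symmetric row and column elimination reduces H to a congruent diagonal form with pivots -22, -20/11, -16/5, -15/4.
So there are 4 negative pivots.
H is negative definite, so the origin is a strict local maximum.

local maximum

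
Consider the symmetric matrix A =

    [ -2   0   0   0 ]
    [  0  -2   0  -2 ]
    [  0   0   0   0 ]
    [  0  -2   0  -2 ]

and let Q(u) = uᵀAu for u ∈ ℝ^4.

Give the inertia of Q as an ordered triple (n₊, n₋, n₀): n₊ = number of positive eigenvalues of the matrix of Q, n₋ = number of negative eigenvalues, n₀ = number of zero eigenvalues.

(0, 2, 2)

Row-reducing A symmetrically gives the diagonal entries -2, -2, 0, 0.
That gives 2 negative, 2 zero pivots.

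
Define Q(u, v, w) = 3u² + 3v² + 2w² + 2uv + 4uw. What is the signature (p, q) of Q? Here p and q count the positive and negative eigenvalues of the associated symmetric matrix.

The symmetric matrix is A = [[3, 1, 2], [1, 3, 0], [2, 0, 2]].
Applying the same elementary operations to the rows and columns of A produces a congruent diagonal matrix with entries 3, 8/3, 1/2.
That gives 3 positive pivots.

(3, 0)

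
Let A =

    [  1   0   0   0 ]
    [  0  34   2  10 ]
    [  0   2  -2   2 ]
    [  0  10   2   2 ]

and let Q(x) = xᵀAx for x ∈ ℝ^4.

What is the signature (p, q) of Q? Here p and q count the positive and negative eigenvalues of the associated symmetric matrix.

(2, 1)

Congruent diagonalization of A (simultaneous row and column reduction) yields pivots 1, 34, -36/17, 0.
That gives 2 positive, 1 negative, 1 zero pivots.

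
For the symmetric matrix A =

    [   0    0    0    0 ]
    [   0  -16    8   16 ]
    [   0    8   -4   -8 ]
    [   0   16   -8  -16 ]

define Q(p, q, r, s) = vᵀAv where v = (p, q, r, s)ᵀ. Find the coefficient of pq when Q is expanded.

0

The coefficient of pq is A[1,2] + A[2,1] = 2·0 = 0.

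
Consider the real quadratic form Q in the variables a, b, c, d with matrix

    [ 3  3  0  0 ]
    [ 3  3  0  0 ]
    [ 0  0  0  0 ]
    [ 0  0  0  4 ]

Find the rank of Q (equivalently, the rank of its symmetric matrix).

2

Symmetric row and column elimination reduces A to a congruent diagonal form with pivots 3, 0, 0, 4.
Counting signs: 2 positive, 2 zero.
The rank is the number of nonzero pivots: 2.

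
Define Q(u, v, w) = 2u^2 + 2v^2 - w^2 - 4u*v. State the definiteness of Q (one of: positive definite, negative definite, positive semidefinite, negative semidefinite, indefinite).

Write A = [[2, -2, 0], [-2, 2, 0], [0, 0, -1]].
Row-reducing A symmetrically gives the diagonal entries 2, 0, -1.
That gives 1 positive, 1 negative, 1 zero pivots.
Hence Q is indefinite.

indefinite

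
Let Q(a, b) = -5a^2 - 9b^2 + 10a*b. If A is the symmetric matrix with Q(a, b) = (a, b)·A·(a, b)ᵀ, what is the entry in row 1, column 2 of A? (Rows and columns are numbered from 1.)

The coefficient of a·b in Q is 10. For a symmetric A this equals A[1,2] + A[2,1] = 2·A[1,2].
So A[1,2] = 10/2 = 5.

5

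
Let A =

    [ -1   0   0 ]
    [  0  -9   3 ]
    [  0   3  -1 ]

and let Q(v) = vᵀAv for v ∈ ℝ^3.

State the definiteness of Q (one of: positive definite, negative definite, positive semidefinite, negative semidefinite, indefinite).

negative semidefinite

Row-reducing A symmetrically gives the diagonal entries -1, -9, 0.
Counting signs: 2 negative, 1 zero.
Hence Q is negative semidefinite.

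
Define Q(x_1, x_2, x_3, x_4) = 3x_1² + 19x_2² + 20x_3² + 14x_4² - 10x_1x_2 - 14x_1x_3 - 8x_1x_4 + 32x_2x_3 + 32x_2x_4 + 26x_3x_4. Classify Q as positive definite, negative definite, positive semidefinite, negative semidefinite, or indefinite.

Write A = [[3, -5, -7, -4], [-5, 19, 16, 16], [-7, 16, 20, 13], [-4, 16, 13, 14]].
Symmetric row and column elimination reduces A to a congruent diagonal form with pivots 3, 32/3, 61/32, 30/61.
That gives 4 positive pivots.
Hence Q is positive definite.

positive definite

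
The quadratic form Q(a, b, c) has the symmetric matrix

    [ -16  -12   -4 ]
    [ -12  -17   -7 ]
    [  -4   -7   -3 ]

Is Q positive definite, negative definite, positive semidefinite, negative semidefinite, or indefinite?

negative semidefinite

Applying the same elementary operations to the rows and columns of A produces a congruent diagonal matrix with entries -16, -8, 0.
That gives 2 negative, 1 zero pivots.
Hence Q is negative semidefinite.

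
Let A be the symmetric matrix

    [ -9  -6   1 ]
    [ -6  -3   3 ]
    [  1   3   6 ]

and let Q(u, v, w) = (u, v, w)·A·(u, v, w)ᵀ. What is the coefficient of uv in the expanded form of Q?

-12

The coefficient of uv is A[1,2] + A[2,1] = 2·(-6) = -12.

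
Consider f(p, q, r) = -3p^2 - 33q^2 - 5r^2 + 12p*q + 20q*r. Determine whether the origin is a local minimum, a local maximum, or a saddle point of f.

The Hessian at the origin is H = [[-6, 12, 0], [12, -66, 20], [0, 20, -10]].
Congruent diagonalization of H (simultaneous row and column reduction) yields pivots -6, -42, -10/21.
Counting signs: 3 negative.
H is negative definite, so the origin is a strict local maximum.

local maximum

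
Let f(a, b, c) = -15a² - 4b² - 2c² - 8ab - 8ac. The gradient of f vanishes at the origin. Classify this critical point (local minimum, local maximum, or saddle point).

The Hessian at the origin is H = [[-30, -8, -8], [-8, -8, 0], [-8, 0, -4]].
Applying the same elementary operations to the rows and columns of H produces a congruent diagonal matrix with entries -30, -88/15, -12/11.
So there are 3 negative pivots.
H is negative definite, so the origin is a strict local maximum.

local maximum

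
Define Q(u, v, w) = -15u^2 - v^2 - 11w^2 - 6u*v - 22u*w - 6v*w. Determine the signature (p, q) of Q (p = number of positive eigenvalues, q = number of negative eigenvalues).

(0, 3)

The associated matrix is A = [[-15, -3, -11], [-3, -1, -3], [-11, -3, -11]].
Congruent diagonalization of A (simultaneous row and column reduction) yields pivots -15, -2/5, -4/3.
That gives 3 negative pivots.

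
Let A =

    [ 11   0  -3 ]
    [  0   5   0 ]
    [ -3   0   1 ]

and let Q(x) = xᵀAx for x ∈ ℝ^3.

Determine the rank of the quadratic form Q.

3

Row-reducing A symmetrically gives the diagonal entries 11, 5, 2/11.
Counting signs: 3 positive.
The rank is the number of nonzero pivots: 3.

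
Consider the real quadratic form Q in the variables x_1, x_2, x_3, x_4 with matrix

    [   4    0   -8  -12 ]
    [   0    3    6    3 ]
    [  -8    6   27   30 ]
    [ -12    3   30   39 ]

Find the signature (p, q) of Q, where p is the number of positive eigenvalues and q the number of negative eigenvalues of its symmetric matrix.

(2, 1)

Symmetric row and column elimination reduces A to a congruent diagonal form with pivots 4, 3, -1, 0.
Counting signs: 2 positive, 1 negative, 1 zero.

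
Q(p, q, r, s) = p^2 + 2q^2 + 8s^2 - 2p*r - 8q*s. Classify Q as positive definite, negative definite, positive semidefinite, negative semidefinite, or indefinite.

indefinite

The associated matrix is A = [[1, 0, -1, 0], [0, 2, 0, -4], [-1, 0, 0, 0], [0, -4, 0, 8]].
Row-reducing A symmetrically gives the diagonal entries 1, 2, -1, 0.
So there are 2 positive, 1 negative, 1 zero pivots.
Hence Q is indefinite.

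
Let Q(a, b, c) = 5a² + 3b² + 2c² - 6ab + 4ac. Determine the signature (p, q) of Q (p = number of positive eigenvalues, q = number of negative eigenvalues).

(2, 0)

Write A = [[5, -3, 2], [-3, 3, 0], [2, 0, 2]].
Symmetric row and column elimination reduces A to a congruent diagonal form with pivots 5, 6/5, 0.
That gives 2 positive, 1 zero pivots.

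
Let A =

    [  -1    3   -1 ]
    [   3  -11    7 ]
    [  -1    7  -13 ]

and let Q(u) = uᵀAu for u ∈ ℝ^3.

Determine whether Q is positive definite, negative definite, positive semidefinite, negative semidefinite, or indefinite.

Symmetric row and column elimination reduces A to a congruent diagonal form with pivots -1, -2, -4.
That gives 3 negative pivots.
Hence Q is negative definite.

negative definite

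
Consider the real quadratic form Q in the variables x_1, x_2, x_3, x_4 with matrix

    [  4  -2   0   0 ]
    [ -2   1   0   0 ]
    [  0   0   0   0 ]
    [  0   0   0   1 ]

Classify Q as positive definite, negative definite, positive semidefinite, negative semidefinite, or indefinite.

Congruent diagonalization of A (simultaneous row and column reduction) yields pivots 4, 0, 0, 1.
That gives 2 positive, 2 zero pivots.
Hence Q is positive semidefinite.

positive semidefinite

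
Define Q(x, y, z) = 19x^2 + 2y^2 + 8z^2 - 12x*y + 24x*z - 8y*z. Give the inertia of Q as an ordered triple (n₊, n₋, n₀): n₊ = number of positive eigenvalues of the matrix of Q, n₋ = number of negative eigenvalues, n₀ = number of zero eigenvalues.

The symmetric matrix is A = [[19, -6, 12], [-6, 2, -4], [12, -4, 8]].
Applying the same elementary operations to the rows and columns of A produces a congruent diagonal matrix with entries 19, 2/19, 0.
That gives 2 positive, 1 zero pivots.

(2, 0, 1)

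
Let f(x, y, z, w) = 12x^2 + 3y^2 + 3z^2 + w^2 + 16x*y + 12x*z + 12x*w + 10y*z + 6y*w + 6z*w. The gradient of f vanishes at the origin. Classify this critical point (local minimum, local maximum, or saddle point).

The Hessian at the origin is H = [[24, 16, 12, 12], [16, 6, 10, 6], [12, 10, 6, 6], [12, 6, 6, 2]].
Symmetric row and column elimination reduces H to a congruent diagonal form with pivots 24, -14/3, 6/7, -4.
That gives 2 positive, 2 negative pivots.
H is indefinite, so the origin is a saddle point.

saddle point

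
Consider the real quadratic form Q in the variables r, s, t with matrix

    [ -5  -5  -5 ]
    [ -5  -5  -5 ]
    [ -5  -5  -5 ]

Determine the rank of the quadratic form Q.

Congruent diagonalization of A (simultaneous row and column reduction) yields pivots -5, 0, 0.
That gives 1 negative, 2 zero pivots.
The rank is the number of nonzero pivots: 1.

1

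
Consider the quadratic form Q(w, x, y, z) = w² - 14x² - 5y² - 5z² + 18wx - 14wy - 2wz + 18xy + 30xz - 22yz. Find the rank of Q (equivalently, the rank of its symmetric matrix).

The associated matrix is A = [[1, 9, -7, -1], [9, -14, 9, 15], [-7, 9, -5, -11], [-1, 15, -11, -5]].
Symmetric row and column elimination reduces A to a congruent diagonal form with pivots 1, -95, 54/95, 0.
Counting signs: 2 positive, 1 negative, 1 zero.
The rank is the number of nonzero pivots: 3.

3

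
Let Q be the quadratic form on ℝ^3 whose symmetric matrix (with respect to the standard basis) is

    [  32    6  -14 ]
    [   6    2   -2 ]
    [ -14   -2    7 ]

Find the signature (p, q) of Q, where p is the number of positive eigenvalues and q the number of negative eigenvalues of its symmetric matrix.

(3, 0)

Congruent diagonalization of A (simultaneous row and column reduction) yields pivots 32, 7/8, 3/7.
So there are 3 positive pivots.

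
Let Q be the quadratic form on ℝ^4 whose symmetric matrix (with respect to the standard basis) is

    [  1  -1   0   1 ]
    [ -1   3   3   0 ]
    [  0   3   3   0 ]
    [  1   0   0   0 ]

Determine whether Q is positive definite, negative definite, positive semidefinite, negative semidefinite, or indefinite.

Congruent diagonalization of A (simultaneous row and column reduction) yields pivots 1, 2, -3/2, 0.
So there are 2 positive, 1 negative, 1 zero pivots.
Hence Q is indefinite.

indefinite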